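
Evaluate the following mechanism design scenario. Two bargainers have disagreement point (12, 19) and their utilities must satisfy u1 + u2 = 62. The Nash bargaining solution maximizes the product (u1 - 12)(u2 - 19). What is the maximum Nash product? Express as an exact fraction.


Step 1: The Nash solution splits surplus symmetrically above the disagreement point
Step 2: u1 = (total + d1 - d2)/2 = (62 + 12 - 19)/2 = 55/2
Step 3: u2 = (total - d1 + d2)/2 = (62 - 12 + 19)/2 = 69/2
Step 4: Nash product = (55/2 - 12) * (69/2 - 19)
Step 5: = 31/2 * 31/2 = 961/4

961/4


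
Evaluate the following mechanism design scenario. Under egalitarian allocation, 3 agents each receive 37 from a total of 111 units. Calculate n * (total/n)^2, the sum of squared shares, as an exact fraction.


Step 1: Each agent's share = 111/3 = 37
Step 2: Square of each share = (37)^2 = 1369
Step 3: Sum of squares = 3 * 1369 = 4107

4107


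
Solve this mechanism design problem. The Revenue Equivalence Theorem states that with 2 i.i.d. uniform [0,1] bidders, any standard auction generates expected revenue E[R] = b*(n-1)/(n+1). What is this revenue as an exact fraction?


Step 1: By Revenue Equivalence, expected revenue = b*(n-1)/(n+1)
Step 2: Substituting n = 2, b = 1
Step 3: Revenue = 1*(2-1)/(2+1) = 1*1/3
Step 4: Revenue = 1/3

1/3


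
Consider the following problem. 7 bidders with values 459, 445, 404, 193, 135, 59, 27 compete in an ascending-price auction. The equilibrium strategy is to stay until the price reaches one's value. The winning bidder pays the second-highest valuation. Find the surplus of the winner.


Step 1: Identify the highest value: 459
Step 2: Identify the second-highest value: 445
Step 3: The final price = second-highest value = 445
Step 4: Surplus = 459 - 445 = 14

14


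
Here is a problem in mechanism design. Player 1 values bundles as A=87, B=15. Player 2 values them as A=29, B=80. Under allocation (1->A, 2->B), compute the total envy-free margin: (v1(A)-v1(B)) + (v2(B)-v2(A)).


Step 1: Player 1's margin = v1(A) - v1(B) = 87 - 15 = 72
Step 2: Player 2's margin = v2(B) - v2(A) = 80 - 29 = 51
Step 3: Total margin = 72 + 51 = 123

123


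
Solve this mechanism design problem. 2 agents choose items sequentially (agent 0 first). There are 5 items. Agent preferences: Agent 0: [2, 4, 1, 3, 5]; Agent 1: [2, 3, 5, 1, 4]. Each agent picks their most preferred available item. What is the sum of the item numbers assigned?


Step 1: Agent 0 picks item 2
Step 2: Agent 1 picks item 3
Step 3: Sum = 2 + 3 = 5

5


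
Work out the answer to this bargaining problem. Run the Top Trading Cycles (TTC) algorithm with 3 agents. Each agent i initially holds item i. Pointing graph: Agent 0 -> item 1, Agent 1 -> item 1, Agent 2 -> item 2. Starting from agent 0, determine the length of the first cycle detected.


Step 1: Trace the pointer graph from agent 0: 0 -> 1 -> 1
Step 2: A cycle is detected when we revisit agent 1
Step 3: The cycle is: 1 -> 1
Step 4: Cycle length = 1

1


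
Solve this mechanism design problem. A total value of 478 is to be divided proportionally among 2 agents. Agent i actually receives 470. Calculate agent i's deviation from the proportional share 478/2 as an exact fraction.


Step 1: Proportional share = 478/2 = 239
Step 2: Agent's actual allocation = 470
Step 3: Excess = 470 - 239 = 231

231


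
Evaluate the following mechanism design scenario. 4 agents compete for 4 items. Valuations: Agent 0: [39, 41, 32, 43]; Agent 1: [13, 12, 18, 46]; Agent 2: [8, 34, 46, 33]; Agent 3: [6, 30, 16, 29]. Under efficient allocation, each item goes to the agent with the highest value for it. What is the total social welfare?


Step 1: For each item, find the maximum value among all agents.
Step 2: Item 0 -> Agent 0 (value 39)
Step 3: Item 1 -> Agent 0 (value 41)
Step 4: Item 2 -> Agent 2 (value 46)
Step 5: Item 3 -> Agent 1 (value 46)
Step 6: Total welfare = 39 + 41 + 46 + 46 = 172

172


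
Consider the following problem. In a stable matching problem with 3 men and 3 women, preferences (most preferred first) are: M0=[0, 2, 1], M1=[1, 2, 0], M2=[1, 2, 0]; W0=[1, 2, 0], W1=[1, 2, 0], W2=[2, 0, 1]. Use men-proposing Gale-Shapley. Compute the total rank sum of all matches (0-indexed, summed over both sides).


Step 1: Run Gale-Shapley (men propose, women hold best offer):
  M0 proposes to W0; she accepts
  M1 proposes to W1; she accepts
  M2 proposes to W1; rejected
  M2 proposes to W2; she accepts
Step 2: Final matching: W0-M0, W1-M1, W2-M2
Step 3: 0-indexed ranks (man's rank of his match, then woman's): 0 + 2 + 0 + 0 + 1 + 0
Step 4: Total rank sum = 3

3


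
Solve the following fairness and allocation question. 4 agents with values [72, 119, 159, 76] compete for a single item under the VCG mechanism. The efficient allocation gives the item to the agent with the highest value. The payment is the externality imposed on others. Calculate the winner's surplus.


Step 1: The winner is the agent with the highest value: agent 2 with value 159
Step 2: Values of other agents: [72, 119, 76]
Step 3: VCG payment = max of others' values = 119
Step 4: Surplus = 159 - 119 = 40

40


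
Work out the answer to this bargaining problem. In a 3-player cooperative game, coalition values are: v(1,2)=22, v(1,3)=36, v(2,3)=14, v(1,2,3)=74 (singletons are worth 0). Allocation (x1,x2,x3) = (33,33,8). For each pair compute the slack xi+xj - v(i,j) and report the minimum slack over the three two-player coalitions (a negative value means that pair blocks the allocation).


Step 1: Slack for coalition (1,2): x1+x2 - v12 = 66 - 22 = 44
Step 2: Slack for coalition (1,3): x1+x3 - v13 = 41 - 36 = 5
Step 3: Slack for coalition (2,3): x2+x3 - v23 = 41 - 14 = 27
Step 4: Minimum slack = min(44, 5, 27) = 5, attained by (1,3); no pair can gain by deviating, so the allocation is in the core

5


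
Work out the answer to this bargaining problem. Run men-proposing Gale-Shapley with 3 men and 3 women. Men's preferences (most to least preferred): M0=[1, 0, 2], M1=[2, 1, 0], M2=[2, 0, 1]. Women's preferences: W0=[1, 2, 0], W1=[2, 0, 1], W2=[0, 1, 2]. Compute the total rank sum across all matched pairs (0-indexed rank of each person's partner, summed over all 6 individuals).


Step 1: Run Gale-Shapley (men propose, women hold best offer):
  M0 proposes to W1; she accepts
  M1 proposes to W2; she accepts
  M2 proposes to W2; rejected
  M2 proposes to W0; she accepts
Step 2: Final matching: W0-M2, W1-M0, W2-M1
Step 3: 0-indexed ranks (man's rank of his match, then woman's): 1 + 1 + 0 + 1 + 0 + 1
Step 4: Total rank sum = 4

4


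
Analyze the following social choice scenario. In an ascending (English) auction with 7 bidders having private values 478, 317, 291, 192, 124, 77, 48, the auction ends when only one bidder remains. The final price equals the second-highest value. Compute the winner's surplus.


Step 1: Identify the highest value: 478
Step 2: Identify the second-highest value: 317
Step 3: The final price = second-highest value = 317
Step 4: Surplus = 478 - 317 = 161

161


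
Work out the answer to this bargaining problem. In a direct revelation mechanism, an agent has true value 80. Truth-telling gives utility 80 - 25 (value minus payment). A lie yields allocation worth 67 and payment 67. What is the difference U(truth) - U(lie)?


Step 1: U(truth) = value - payment = 80 - 25 = 55
Step 2: U(lie) = allocation - payment = 67 - 67 = 0
Step 3: IC gap = 55 - 0 = 55

55


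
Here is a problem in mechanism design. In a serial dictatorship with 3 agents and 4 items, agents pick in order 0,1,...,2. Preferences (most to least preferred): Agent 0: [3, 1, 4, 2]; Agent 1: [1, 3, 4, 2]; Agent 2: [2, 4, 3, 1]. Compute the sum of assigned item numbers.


Step 1: Agent 0 picks item 3
Step 2: Agent 1 picks item 1
Step 3: Agent 2 picks item 2
Step 4: Sum = 3 + 1 + 2 = 6

6


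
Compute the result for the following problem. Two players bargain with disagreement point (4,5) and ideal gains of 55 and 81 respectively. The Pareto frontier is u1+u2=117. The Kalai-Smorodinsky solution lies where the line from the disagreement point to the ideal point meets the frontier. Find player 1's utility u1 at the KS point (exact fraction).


Step 1: At the KS point, (u1-d1)/r1 = (u2-d2)/r2 = t and u1+u2 = 117
Step 2: u1 = d1 + r1*t and u2 = d2 + r2*t, so (d1 + r1*t) + (d2 + r2*t) = 117
Step 3: t = (117 - 4 - 5)/(55 + 81) = 108/136 = 27/34
Step 4: u1 = d1 + r1*t = 4 + 55 * 27/34 = 1621/34
Step 5: (Check: u2 = d2 + r2*t = 2357/34; u1+u2 = 1621/34 + 2357/34 = 117, on the frontier.)

1621/34


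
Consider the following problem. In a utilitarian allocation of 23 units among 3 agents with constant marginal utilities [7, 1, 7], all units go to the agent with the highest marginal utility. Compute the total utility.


Step 1: The marginal utilities are [7, 1, 7]
Step 2: The highest marginal utility is 7
Step 3: All 23 units go to that agent
Step 4: Total utility = 7 * 23 = 161

161


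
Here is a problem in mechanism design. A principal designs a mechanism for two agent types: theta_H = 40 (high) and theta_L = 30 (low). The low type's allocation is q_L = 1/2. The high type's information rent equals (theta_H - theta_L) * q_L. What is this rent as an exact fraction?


Step 1: theta_H - theta_L = 40 - 30 = 10
Step 2: Information rent = (theta_H - theta_L) * q_L
Step 3: = 10 * 1/2
Step 4: = 5

5


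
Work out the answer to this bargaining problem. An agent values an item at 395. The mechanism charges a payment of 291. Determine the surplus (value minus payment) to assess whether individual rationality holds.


Step 1: Surplus = value - payment = 395 - 291 = 104
Step 2: IR is satisfied (surplus >= 0)

104


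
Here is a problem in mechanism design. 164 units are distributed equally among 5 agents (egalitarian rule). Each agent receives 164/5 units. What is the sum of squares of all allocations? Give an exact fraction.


Step 1: Each agent's share = 164/5
Step 2: Square of each share = (164/5)^2 = 26896/25
Step 3: Sum of squares = 5 * 26896/25 = 26896/5

26896/5


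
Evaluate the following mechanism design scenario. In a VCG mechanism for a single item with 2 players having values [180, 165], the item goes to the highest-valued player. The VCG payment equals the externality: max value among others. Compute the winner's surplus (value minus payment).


Step 1: The winner is the agent with the highest value: agent 0 with value 180
Step 2: Values of other agents: [165]
Step 3: VCG payment = max of others' values = 165
Step 4: Surplus = 180 - 165 = 15

15


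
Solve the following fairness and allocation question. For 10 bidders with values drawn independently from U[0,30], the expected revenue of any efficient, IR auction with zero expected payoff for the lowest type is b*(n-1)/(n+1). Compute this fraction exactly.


Step 1: By Revenue Equivalence, expected revenue = b*(n-1)/(n+1)
Step 2: Substituting n = 10, b = 30
Step 3: Revenue = 30*(10-1)/(10+1) = 30*9/11
Step 4: Revenue = 270/11

270/11


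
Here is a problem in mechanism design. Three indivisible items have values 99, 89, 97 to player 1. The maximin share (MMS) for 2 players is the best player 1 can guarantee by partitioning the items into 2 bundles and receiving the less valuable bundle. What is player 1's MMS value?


Step 1: Item values = 99, 89, 97
Step 2: Enumerate all 2-bundle partitions and take the smaller bundle:
  Partition 1: {99} vs {89,97} -> bundles 99, 186; min = 99
  Partition 2: {89} vs {99,97} -> bundles 89, 196; min = 89
  Partition 3: {97} vs {99,89} -> bundles 97, 188; min = 97
Step 3: MMS = max(99, 89, 97) = 99

99


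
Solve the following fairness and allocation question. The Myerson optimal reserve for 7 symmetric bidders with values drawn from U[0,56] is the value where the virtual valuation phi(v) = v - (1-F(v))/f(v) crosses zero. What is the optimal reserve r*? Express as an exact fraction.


Step 1: For U[0,56], F(v) = v/56 and f(v) = 1/56
Step 2: phi(v) = v - (1 - v/56)/(1/56) = v - (56 - v) = 2v - 56
Step 3: Set phi(r*) = 0: 2r* - 56 = 0
Step 4: r* = 56/2 = 28 (the number of bidders n = 7 does not enter)

28


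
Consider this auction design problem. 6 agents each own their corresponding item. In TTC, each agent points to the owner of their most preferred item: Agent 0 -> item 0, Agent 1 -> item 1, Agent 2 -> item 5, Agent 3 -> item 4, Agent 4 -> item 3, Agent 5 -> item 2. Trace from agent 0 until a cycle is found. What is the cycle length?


Step 1: Trace the pointer graph from agent 0: 0 -> 0
Step 2: A cycle is detected when we revisit agent 0
Step 3: The cycle is: 0 -> 0
Step 4: Cycle length = 1

1


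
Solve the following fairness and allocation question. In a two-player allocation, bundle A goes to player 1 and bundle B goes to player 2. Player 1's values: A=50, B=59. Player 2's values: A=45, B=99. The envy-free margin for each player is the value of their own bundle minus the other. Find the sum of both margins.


Step 1: Player 1's margin = v1(A) - v1(B) = 50 - 59 = -9
Step 2: Player 2's margin = v2(B) - v2(A) = 99 - 45 = 54
Step 3: Total margin = -9 + 54 = 45

45


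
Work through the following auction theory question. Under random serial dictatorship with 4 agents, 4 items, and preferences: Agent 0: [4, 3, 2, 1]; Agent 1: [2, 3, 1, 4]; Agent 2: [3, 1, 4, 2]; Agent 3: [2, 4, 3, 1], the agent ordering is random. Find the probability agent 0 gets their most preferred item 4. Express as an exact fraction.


Step 1: Agent 0 wants item 4
Step 2: There are 24 possible orderings of agents
Step 3: In 20 orderings, agent 0 gets item 4
Step 4: Probability = 20/24 = 5/6

5/6


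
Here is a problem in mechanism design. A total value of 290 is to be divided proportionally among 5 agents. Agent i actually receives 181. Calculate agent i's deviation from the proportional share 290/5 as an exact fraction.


Step 1: Proportional share = 290/5 = 58
Step 2: Agent's actual allocation = 181
Step 3: Excess = 181 - 58 = 123

123


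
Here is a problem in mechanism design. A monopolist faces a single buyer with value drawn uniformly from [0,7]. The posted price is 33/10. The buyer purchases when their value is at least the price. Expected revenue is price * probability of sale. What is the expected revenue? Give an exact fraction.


Step 1: Posted price r = 33/10, value support [0,7]
Step 2: P(v >= r) = (7 - 33/10)/7 = 37/70
Step 3: Expected revenue = r * P(v >= r) = 33/10 * 37/70
Step 4: Revenue = 1221/700

1221/700


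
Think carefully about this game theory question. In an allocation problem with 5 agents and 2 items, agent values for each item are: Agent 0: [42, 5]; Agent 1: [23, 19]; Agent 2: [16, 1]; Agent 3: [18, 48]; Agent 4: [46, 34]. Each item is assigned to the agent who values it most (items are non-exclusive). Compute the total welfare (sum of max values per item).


Step 1: For each item, find the maximum value among all agents.
Step 2: Item 0 -> Agent 4 (value 46)
Step 3: Item 1 -> Agent 3 (value 48)
Step 4: Total welfare = 46 + 48 = 94

94


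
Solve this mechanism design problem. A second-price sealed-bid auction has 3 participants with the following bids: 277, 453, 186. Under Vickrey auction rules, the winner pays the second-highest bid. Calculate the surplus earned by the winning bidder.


Step 1: Sort bids in descending order: 453, 277, 186
Step 2: The winning bid is the highest: 453
Step 3: The payment equals the second-highest bid: 277
Step 4: Surplus = winner's bid - payment = 453 - 277 = 176

176


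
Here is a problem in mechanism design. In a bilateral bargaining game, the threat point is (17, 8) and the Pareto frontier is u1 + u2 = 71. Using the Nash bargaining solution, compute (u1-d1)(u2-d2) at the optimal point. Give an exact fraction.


Step 1: The Nash solution splits surplus symmetrically above the disagreement point
Step 2: u1 = (total + d1 - d2)/2 = (71 + 17 - 8)/2 = 40
Step 3: u2 = (total - d1 + d2)/2 = (71 - 17 + 8)/2 = 31
Step 4: Nash product = (40 - 17) * (31 - 8)
Step 5: = 23 * 23 = 529

529


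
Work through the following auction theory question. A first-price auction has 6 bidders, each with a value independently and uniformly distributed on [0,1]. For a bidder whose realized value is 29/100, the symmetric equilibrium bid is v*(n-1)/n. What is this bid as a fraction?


Step 1: The symmetric BNE bidding function is b(v) = v * (n-1) / n
Step 2: Substitute v = 29/100 and n = 6
Step 3: b = 29/100 * 5/6
Step 4: b = 29/120

29/120


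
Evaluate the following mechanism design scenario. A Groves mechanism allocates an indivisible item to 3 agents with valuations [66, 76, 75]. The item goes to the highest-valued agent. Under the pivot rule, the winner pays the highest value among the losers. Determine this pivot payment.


Step 1: The efficient winner is agent 1 with value 76
Step 2: Other agents' values: [66, 75]
Step 3: Pivot payment = max(others) = 75
Step 4: The winner pays 75

75


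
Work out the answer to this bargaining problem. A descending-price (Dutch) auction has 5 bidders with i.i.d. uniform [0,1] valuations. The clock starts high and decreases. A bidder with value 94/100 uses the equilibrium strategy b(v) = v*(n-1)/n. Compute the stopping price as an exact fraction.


Step 1: Dutch auctions are strategically equivalent to first-price auctions
Step 2: The equilibrium bid is b(v) = v*(n-1)/n
Step 3: b = 47/50 * 4/5
Step 4: b = 94/125

94/125


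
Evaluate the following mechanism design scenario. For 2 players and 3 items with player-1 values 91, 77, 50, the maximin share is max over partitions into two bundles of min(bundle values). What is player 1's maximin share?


Step 1: Item values = 91, 77, 50
Step 2: Enumerate all 2-bundle partitions and take the smaller bundle:
  Partition 1: {91} vs {77,50} -> bundles 91, 127; min = 91
  Partition 2: {77} vs {91,50} -> bundles 77, 141; min = 77
  Partition 3: {50} vs {91,77} -> bundles 50, 168; min = 50
Step 3: MMS = max(91, 77, 50) = 91

91


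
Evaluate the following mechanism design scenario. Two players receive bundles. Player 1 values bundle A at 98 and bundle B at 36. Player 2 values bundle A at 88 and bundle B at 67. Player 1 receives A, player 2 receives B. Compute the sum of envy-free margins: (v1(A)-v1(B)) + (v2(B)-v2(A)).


Step 1: Player 1's margin = v1(A) - v1(B) = 98 - 36 = 62
Step 2: Player 2's margin = v2(B) - v2(A) = 67 - 88 = -21
Step 3: Total margin = 62 + -21 = 41

41


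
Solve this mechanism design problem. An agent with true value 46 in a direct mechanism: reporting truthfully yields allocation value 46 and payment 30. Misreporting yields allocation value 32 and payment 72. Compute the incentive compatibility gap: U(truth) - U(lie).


Step 1: U(truth) = value - payment = 46 - 30 = 16
Step 2: U(lie) = allocation - payment = 32 - 72 = -40
Step 3: IC gap = 16 - (-40) = 56

56


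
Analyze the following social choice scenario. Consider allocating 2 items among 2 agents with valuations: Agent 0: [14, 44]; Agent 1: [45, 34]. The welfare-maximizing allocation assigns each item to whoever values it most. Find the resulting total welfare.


Step 1: For each item, find the maximum value among all agents.
Step 2: Item 0 -> Agent 1 (value 45)
Step 3: Item 1 -> Agent 0 (value 44)
Step 4: Total welfare = 45 + 44 = 89

89


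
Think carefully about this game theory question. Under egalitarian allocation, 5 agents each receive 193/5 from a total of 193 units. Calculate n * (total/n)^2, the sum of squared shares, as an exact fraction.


Step 1: Each agent's share = 193/5
Step 2: Square of each share = (193/5)^2 = 37249/25
Step 3: Sum of squares = 5 * 37249/25 = 37249/5

37249/5


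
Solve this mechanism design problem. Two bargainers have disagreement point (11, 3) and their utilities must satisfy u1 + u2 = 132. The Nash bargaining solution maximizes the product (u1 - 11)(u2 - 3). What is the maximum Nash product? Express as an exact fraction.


Step 1: The Nash solution splits surplus symmetrically above the disagreement point
Step 2: u1 = (total + d1 - d2)/2 = (132 + 11 - 3)/2 = 70
Step 3: u2 = (total - d1 + d2)/2 = (132 - 11 + 3)/2 = 62
Step 4: Nash product = (70 - 11) * (62 - 3)
Step 5: = 59 * 59 = 3481

3481


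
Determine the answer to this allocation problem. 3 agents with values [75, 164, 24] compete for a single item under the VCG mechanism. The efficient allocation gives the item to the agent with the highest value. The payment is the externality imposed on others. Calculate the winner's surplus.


Step 1: The winner is the agent with the highest value: agent 1 with value 164
Step 2: Values of other agents: [75, 24]
Step 3: VCG payment = max of others' values = 75
Step 4: Surplus = 164 - 75 = 89

89


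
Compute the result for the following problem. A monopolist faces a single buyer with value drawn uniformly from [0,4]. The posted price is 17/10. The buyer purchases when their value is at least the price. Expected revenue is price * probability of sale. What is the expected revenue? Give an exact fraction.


Step 1: Posted price r = 17/10, value support [0,4]
Step 2: P(v >= r) = (4 - 17/10)/4 = 23/40
Step 3: Expected revenue = r * P(v >= r) = 17/10 * 23/40
Step 4: Revenue = 391/400

391/400


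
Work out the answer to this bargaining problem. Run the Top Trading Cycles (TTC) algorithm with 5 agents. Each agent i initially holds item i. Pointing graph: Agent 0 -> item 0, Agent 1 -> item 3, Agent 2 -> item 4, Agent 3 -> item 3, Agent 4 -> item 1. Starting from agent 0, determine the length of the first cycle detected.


Step 1: Trace the pointer graph from agent 0: 0 -> 0
Step 2: A cycle is detected when we revisit agent 0
Step 3: The cycle is: 0 -> 0
Step 4: Cycle length = 1

1


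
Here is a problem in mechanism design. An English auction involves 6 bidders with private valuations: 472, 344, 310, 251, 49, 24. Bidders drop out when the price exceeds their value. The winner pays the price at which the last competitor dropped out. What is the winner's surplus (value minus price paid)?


Step 1: Identify the highest value: 472
Step 2: Identify the second-highest value: 344
Step 3: The final price = second-highest value = 344
Step 4: Surplus = 472 - 344 = 128

128


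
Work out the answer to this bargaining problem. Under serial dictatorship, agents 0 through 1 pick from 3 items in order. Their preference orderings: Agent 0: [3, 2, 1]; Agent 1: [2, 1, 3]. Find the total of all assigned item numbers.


Step 1: Agent 0 picks item 3
Step 2: Agent 1 picks item 2
Step 3: Sum = 3 + 2 = 5

5


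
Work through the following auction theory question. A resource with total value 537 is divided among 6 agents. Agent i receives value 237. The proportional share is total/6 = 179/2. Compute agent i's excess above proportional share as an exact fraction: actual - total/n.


Step 1: Proportional share = 537/6 = 179/2
Step 2: Agent's actual allocation = 237
Step 3: Excess = 237 - 179/2 = 295/2

295/2


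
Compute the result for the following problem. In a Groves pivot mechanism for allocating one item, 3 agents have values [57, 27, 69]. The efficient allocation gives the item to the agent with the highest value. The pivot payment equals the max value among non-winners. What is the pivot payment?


Step 1: The efficient winner is agent 2 with value 69
Step 2: Other agents' values: [57, 27]
Step 3: Pivot payment = max(others) = 57
Step 4: The winner pays 57

57


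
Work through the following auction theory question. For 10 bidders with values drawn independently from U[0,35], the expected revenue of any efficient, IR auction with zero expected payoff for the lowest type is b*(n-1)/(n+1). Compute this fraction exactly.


Step 1: By Revenue Equivalence, expected revenue = b*(n-1)/(n+1)
Step 2: Substituting n = 10, b = 35
Step 3: Revenue = 35*(10-1)/(10+1) = 35*9/11
Step 4: Revenue = 315/11

315/11


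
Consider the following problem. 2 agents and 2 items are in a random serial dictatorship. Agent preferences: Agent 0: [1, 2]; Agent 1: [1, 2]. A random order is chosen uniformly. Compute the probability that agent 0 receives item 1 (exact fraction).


Step 1: Agent 0 wants item 1
Step 2: There are 2 possible orderings of agents
Step 3: In 1 orderings, agent 0 gets item 1
Step 4: Probability = 1/2

1/2


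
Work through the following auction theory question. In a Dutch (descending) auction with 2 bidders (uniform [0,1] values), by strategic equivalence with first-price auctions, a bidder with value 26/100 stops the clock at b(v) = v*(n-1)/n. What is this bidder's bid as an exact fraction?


Step 1: Dutch auctions are strategically equivalent to first-price auctions
Step 2: The equilibrium bid is b(v) = v*(n-1)/n
Step 3: b = 13/50 * 1/2
Step 4: b = 13/100

13/100


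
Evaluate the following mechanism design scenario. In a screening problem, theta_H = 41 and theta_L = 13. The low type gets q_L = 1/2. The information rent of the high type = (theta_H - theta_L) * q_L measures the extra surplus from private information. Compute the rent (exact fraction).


Step 1: theta_H - theta_L = 41 - 13 = 28
Step 2: Information rent = (theta_H - theta_L) * q_L
Step 3: = 28 * 1/2
Step 4: = 14

14


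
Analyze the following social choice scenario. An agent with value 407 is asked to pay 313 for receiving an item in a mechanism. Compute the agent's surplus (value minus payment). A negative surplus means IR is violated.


Step 1: Surplus = value - payment = 407 - 313 = 94
Step 2: IR is satisfied (surplus >= 0)

94


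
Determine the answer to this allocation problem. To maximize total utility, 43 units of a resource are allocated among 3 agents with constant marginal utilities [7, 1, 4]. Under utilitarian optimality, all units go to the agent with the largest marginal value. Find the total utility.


Step 1: The marginal utilities are [7, 1, 4]
Step 2: The highest marginal utility is 7
Step 3: All 43 units go to that agent
Step 4: Total utility = 7 * 43 = 301

301


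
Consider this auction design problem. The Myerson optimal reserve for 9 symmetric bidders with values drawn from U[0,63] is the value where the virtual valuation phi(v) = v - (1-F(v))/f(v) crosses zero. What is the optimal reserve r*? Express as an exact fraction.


Step 1: For U[0,63], F(v) = v/63 and f(v) = 1/63
Step 2: phi(v) = v - (1 - v/63)/(1/63) = v - (63 - v) = 2v - 63
Step 3: Set phi(r*) = 0: 2r* - 63 = 0
Step 4: r* = 63/2 (the number of bidders n = 9 does not enter)

63/2


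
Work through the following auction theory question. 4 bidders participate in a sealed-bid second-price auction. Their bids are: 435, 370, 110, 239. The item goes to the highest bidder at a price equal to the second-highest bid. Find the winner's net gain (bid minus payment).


Step 1: Sort bids in descending order: 435, 370, 239, 110
Step 2: The winning bid is the highest: 435
Step 3: The payment equals the second-highest bid: 370
Step 4: Surplus = winner's bid - payment = 435 - 370 = 65

65


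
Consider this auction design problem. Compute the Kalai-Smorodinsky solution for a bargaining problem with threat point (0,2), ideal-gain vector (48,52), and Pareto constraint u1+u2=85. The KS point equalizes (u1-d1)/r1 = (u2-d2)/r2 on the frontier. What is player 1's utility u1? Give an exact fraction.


Step 1: At the KS point, (u1-d1)/r1 = (u2-d2)/r2 = t and u1+u2 = 85
Step 2: u1 = d1 + r1*t and u2 = d2 + r2*t, so (d1 + r1*t) + (d2 + r2*t) = 85
Step 3: t = (85 - 0 - 2)/(48 + 52) = 83/100
Step 4: u1 = d1 + r1*t = 0 + 48 * 83/100 = 996/25
Step 5: (Check: u2 = d2 + r2*t = 1129/25; u1+u2 = 996/25 + 1129/25 = 85, on the frontier.)

996/25


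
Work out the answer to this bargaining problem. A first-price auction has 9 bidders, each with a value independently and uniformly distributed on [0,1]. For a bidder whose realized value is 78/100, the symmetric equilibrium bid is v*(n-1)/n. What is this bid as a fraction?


Step 1: The symmetric BNE bidding function is b(v) = v * (n-1) / n
Step 2: Substitute v = 39/50 and n = 9
Step 3: b = 39/50 * 8/9
Step 4: b = 52/75

52/75


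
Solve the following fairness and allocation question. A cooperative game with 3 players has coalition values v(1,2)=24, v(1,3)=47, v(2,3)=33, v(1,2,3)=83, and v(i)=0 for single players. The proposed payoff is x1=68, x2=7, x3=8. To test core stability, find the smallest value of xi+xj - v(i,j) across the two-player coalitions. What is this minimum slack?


Step 1: Slack for coalition (1,2): x1+x2 - v12 = 75 - 24 = 51
Step 2: Slack for coalition (1,3): x1+x3 - v13 = 76 - 47 = 29
Step 3: Slack for coalition (2,3): x2+x3 - v23 = 15 - 33 = -18
Step 4: Minimum slack = min(51, 29, -18) = -18, attained by (2,3); coalition (2,3) can block (slack < 0), so the allocation is not in the core

-18


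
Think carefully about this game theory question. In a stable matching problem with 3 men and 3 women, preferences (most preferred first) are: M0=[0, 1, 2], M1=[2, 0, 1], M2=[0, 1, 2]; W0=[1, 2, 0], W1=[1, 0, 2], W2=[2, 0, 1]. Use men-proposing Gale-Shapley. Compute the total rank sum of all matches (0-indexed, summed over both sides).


Step 1: Run Gale-Shapley (men propose, women hold best offer):
  M0 proposes to W0; she accepts
  M1 proposes to W2; she accepts
  M2 proposes to W0; she switches from M0
  M0 proposes to W1; she accepts
Step 2: Final matching: W0-M2, W1-M0, W2-M1
Step 3: 0-indexed ranks (man's rank of his match, then woman's): 0 + 1 + 1 + 1 + 0 + 2
Step 4: Total rank sum = 5

5


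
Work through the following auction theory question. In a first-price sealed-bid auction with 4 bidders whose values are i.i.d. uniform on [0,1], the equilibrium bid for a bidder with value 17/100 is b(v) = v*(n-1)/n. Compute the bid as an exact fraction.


Step 1: The symmetric BNE bidding function is b(v) = v * (n-1) / n
Step 2: Substitute v = 17/100 and n = 4
Step 3: b = 17/100 * 3/4
Step 4: b = 51/400

51/400


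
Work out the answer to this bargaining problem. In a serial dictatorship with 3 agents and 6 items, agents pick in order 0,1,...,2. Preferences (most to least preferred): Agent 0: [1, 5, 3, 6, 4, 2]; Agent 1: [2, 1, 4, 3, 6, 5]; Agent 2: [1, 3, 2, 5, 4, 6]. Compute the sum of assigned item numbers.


Step 1: Agent 0 picks item 1
Step 2: Agent 1 picks item 2
Step 3: Agent 2 picks item 3
Step 4: Sum = 1 + 2 + 3 = 6

6


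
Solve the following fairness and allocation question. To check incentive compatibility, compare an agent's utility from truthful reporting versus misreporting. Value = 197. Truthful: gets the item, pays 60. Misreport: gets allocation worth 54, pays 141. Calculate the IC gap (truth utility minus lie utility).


Step 1: U(truth) = value - payment = 197 - 60 = 137
Step 2: U(lie) = allocation - payment = 54 - 141 = -87
Step 3: IC gap = 137 - (-87) = 224

224


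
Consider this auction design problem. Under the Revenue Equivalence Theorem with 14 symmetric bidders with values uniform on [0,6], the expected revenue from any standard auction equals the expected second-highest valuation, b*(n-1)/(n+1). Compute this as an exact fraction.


Step 1: By Revenue Equivalence, expected revenue = b*(n-1)/(n+1)
Step 2: Substituting n = 14, b = 6
Step 3: Revenue = 6*(14-1)/(14+1) = 6*13/15
Step 4: Revenue = 78/15 = 26/5

26/5


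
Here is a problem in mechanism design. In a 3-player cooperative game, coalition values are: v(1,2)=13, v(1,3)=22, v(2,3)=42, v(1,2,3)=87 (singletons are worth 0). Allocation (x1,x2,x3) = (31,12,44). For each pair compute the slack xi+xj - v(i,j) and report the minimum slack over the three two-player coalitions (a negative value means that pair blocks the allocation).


Step 1: Slack for coalition (1,2): x1+x2 - v12 = 43 - 13 = 30
Step 2: Slack for coalition (1,3): x1+x3 - v13 = 75 - 22 = 53
Step 3: Slack for coalition (2,3): x2+x3 - v23 = 56 - 42 = 14
Step 4: Minimum slack = min(30, 53, 14) = 14, attained by (2,3); no pair can gain by deviating, so the allocation is in the core

14


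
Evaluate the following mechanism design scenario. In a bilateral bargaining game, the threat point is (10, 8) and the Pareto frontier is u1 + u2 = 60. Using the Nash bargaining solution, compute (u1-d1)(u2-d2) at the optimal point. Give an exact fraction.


Step 1: The Nash solution splits surplus symmetrically above the disagreement point
Step 2: u1 = (total + d1 - d2)/2 = (60 + 10 - 8)/2 = 31
Step 3: u2 = (total - d1 + d2)/2 = (60 - 10 + 8)/2 = 29
Step 4: Nash product = (31 - 10) * (29 - 8)
Step 5: = 21 * 21 = 441

441


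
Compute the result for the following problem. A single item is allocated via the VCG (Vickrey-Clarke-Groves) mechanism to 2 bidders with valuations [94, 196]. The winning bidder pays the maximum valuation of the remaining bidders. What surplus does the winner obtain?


Step 1: The winner is the agent with the highest value: agent 1 with value 196
Step 2: Values of other agents: [94]
Step 3: VCG payment = max of others' values = 94
Step 4: Surplus = 196 - 94 = 102

102


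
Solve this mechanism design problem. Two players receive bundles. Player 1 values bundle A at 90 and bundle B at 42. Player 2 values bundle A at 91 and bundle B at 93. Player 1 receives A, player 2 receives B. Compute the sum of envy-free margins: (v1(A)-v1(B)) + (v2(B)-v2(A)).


Step 1: Player 1's margin = v1(A) - v1(B) = 90 - 42 = 48
Step 2: Player 2's margin = v2(B) - v2(A) = 93 - 91 = 2
Step 3: Total margin = 48 + 2 = 50

50


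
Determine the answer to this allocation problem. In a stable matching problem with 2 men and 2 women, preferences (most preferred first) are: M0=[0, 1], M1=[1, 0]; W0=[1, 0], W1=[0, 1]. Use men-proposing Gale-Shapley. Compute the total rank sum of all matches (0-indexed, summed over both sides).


Step 1: Run Gale-Shapley (men propose, women hold best offer):
  M0 proposes to W0; she accepts
  M1 proposes to W1; she accepts
Step 2: Final matching: W0-M0, W1-M1
Step 3: 0-indexed ranks (man's rank of his match, then woman's): 0 + 1 + 0 + 1
Step 4: Total rank sum = 2

2


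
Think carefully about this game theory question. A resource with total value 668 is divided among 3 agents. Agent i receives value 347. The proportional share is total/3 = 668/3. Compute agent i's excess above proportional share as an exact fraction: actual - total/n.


Step 1: Proportional share = 668/3
Step 2: Agent's actual allocation = 347
Step 3: Excess = 347 - 668/3 = 373/3

373/3


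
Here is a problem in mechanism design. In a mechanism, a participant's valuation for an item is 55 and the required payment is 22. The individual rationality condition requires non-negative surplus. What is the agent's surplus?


Step 1: Surplus = value - payment = 55 - 22 = 33
Step 2: IR is satisfied (surplus >= 0)

33


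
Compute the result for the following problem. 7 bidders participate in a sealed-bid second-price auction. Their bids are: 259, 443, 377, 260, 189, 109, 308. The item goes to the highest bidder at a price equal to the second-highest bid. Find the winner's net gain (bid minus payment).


Step 1: Sort bids in descending order: 443, 377, 308, 260, 259, 189, 109
Step 2: The winning bid is the highest: 443
Step 3: The payment equals the second-highest bid: 377
Step 4: Surplus = winner's bid - payment = 443 - 377 = 66

66


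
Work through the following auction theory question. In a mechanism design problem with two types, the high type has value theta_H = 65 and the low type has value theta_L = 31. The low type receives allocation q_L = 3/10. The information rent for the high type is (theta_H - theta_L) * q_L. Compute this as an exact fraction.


Step 1: theta_H - theta_L = 65 - 31 = 34
Step 2: Information rent = (theta_H - theta_L) * q_L
Step 3: = 34 * 3/10
Step 4: = 51/5

51/5


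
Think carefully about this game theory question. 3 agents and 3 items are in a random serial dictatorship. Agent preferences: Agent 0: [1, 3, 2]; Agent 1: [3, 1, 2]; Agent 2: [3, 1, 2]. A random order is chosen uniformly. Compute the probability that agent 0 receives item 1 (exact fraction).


Step 1: Agent 0 wants item 1
Step 2: There are 6 possible orderings of agents
Step 3: In 4 orderings, agent 0 gets item 1
Step 4: Probability = 4/6 = 2/3

2/3


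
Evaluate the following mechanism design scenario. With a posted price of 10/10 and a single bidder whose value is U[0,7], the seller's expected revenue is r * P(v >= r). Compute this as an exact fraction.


Step 1: Posted price r = 1, value support [0,7]
Step 2: P(v >= r) = (7 - 1)/7 = 6/7
Step 3: Expected revenue = r * P(v >= r) = 1 * 6/7
Step 4: Revenue = 6/7

6/7


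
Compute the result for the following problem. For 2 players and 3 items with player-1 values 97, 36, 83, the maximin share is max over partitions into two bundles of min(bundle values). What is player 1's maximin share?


Step 1: Item values = 97, 36, 83
Step 2: Enumerate all 2-bundle partitions and take the smaller bundle:
  Partition 1: {97} vs {36,83} -> bundles 97, 119; min = 97
  Partition 2: {36} vs {97,83} -> bundles 36, 180; min = 36
  Partition 3: {83} vs {97,36} -> bundles 83, 133; min = 83
Step 3: MMS = max(97, 36, 83) = 97

97


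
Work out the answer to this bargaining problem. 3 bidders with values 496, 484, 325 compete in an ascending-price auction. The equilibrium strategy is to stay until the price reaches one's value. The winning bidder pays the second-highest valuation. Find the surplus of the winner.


Step 1: Identify the highest value: 496
Step 2: Identify the second-highest value: 484
Step 3: The final price = second-highest value = 484
Step 4: Surplus = 496 - 484 = 12

12


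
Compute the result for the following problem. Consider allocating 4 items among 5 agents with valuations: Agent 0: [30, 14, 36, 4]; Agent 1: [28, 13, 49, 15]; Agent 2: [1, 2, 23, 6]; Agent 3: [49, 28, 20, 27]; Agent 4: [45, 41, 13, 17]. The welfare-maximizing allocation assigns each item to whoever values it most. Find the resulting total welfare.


Step 1: For each item, find the maximum value among all agents.
Step 2: Item 0 -> Agent 3 (value 49)
Step 3: Item 1 -> Agent 4 (value 41)
Step 4: Item 2 -> Agent 1 (value 49)
Step 5: Item 3 -> Agent 3 (value 27)
Step 6: Total welfare = 49 + 41 + 49 + 27 = 166

166


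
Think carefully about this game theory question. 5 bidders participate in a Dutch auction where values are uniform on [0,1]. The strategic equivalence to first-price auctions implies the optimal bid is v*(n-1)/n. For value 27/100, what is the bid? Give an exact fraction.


Step 1: Dutch auctions are strategically equivalent to first-price auctions
Step 2: The equilibrium bid is b(v) = v*(n-1)/n
Step 3: b = 27/100 * 4/5
Step 4: b = 27/125

27/125


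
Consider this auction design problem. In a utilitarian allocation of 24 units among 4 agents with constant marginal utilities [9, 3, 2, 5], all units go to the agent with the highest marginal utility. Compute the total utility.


Step 1: The marginal utilities are [9, 3, 2, 5]
Step 2: The highest marginal utility is 9
Step 3: All 24 units go to that agent
Step 4: Total utility = 9 * 24 = 216

216


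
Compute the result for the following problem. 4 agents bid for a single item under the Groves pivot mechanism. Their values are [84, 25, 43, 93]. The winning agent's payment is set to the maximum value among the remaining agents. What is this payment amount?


Step 1: The efficient winner is agent 3 with value 93
Step 2: Other agents' values: [84, 25, 43]
Step 3: Pivot payment = max(others) = 84
Step 4: The winner pays 84

84


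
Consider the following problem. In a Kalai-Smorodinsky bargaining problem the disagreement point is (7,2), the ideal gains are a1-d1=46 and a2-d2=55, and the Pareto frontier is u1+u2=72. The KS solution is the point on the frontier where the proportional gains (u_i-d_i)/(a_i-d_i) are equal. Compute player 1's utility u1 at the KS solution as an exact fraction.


Step 1: At the KS point, (u1-d1)/r1 = (u2-d2)/r2 = t and u1+u2 = 72
Step 2: u1 = d1 + r1*t and u2 = d2 + r2*t, so (d1 + r1*t) + (d2 + r2*t) = 72
Step 3: t = (72 - 7 - 2)/(46 + 55) = 63/101
Step 4: u1 = d1 + r1*t = 7 + 46 * 63/101 = 3605/101
Step 5: (Check: u2 = d2 + r2*t = 3667/101; u1+u2 = 3605/101 + 3667/101 = 72, on the frontier.)

3605/101
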